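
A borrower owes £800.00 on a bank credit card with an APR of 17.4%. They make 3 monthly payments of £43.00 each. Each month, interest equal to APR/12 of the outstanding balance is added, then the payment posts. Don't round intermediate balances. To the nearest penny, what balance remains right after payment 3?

£704.43

Monthly rate r = 17.4%/12 = 1.45% = 0.0145.
Each month: B ← B·(1+r) − £43.00.
Month 1: interest £11.60; balance after payment £768.60.
Month 2: interest £11.14; balance after payment £736.74.
Month 3: interest £10.68; balance after payment £704.43.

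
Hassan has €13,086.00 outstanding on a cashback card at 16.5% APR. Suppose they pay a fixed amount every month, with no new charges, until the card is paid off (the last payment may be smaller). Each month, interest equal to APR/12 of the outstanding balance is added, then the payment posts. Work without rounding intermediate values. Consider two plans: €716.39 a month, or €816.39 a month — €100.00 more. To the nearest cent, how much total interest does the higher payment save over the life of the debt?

Monthly rate r = 16.5%/12 = 1.375% = 0.01375.
At €716.39/mo: n = ⌈−ln(1 − rB₀/P)/ln(1+r)⌉ = 22 payments (last €129.48); total interest = total paid − €13,086.00 = €2,087.67.
At €816.39/mo: 19 payments (last €189.94); total interest €1,798.96.
Interest saved = €2,087.67 − €1,798.96 = €288.71.

€288.71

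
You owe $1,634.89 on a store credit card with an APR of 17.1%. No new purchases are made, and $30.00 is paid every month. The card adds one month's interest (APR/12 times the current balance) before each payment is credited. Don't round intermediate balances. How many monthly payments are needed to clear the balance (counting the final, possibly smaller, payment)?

106 payments

Monthly rate r = 17.1%/12 = 1.425% = 0.01425.
Recurrence: B ← B·(1+r) − $30.00.
Month 1: interest $23.30; balance after payment $1,628.19.
Month 2: interest $23.20; balance after payment $1,621.39.
Closed form: n = −ln(1 − rB₀/P)/ln(1+r) = −ln(0.22343)/ln(1.01425) ≈ 105.917, so the balance reaches zero during payment 106.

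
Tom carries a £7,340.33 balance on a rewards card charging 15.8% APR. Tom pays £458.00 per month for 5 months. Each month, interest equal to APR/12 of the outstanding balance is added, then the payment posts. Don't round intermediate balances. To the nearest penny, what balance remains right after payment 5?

Monthly rate r = 15.8%/12 = 1.31667% = 0.0131667.
Each month: B ← B·(1+r) − £458.00.
Month 1: interest £96.65; balance after payment £6,978.98.
Month 2: interest £91.89; balance after payment £6,612.87.
Month 3: interest £87.07; balance after payment £6,241.94.
Month 4: interest £82.19; balance after payment £5,866.12.
Month 5: interest £77.24; balance after payment £5,485.36.

£5,485.36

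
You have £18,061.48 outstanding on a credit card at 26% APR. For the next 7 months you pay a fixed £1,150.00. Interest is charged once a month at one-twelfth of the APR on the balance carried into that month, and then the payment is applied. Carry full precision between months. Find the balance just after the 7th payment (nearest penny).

Monthly rate r = 26%/12 = 2.16667% = 0.0216667.
Each month: B ← B·(1+r) − £1,150.00.
Month 1: interest £391.33; balance after payment £17,302.81.
Month 2: interest £374.89; balance after payment £16,527.71.
Month 3: interest £358.10; balance after payment £15,735.81.
Month 4: interest £340.94; balance after payment £14,926.75.
Month 5: interest £323.41; balance after payment £14,100.16.
Month 6: interest £305.50; balance after payment £13,255.67.
Month 7: interest £287.21; balance after payment £12,392.87.

£12,392.87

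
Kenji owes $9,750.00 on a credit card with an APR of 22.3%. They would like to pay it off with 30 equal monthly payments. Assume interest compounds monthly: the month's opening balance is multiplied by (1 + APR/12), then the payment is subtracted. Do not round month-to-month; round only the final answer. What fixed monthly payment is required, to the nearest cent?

Monthly rate r = 22.3%/12 = 1.85833% = 0.0185833.
Level-payment amortization: P = B₀·r / (1 − (1+r)^(−n)) = 9750.00·0.0185833 / (1 − 1.01858^(−30)).
Denominator 1 − (1+r)^(−30) = 0.424423534.
P = 181.188 / 0.424423534 ≈ 426.90.

$426.90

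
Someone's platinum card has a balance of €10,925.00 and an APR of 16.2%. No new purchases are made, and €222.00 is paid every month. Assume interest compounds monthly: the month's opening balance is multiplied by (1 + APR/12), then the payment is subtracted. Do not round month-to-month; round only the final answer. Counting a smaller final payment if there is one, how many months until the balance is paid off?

Monthly rate r = 16.2%/12 = 1.35% = 0.0135.
Recurrence: B ← B·(1+r) − €222.00.
Month 1: interest €147.49; balance after payment €10,850.49.
Month 2: interest €146.48; balance after payment €10,774.97.
Closed form: n = −ln(1 − rB₀/P)/ln(1+r) = −ln(0.33564)/ln(1.0135) ≈ 81.412, so the balance reaches zero during payment 82.

82 months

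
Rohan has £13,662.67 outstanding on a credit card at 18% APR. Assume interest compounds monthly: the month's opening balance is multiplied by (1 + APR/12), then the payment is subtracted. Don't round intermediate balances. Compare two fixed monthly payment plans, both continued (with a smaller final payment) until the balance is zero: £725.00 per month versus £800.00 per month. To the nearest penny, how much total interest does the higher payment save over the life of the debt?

Monthly rate r = 18%/12 = 1.5% = 0.015.
At £725.00/mo: n = ⌈−ln(1 − rB₀/P)/ln(1+r)⌉ = 23 payments (last £228.96); total interest = total paid − £13,662.67 = £2,516.29.
At £800.00/mo: 20 payments (last £702.70); total interest £2,240.03.
Interest saved = £2,516.29 − £2,240.03 = £276.26.

£276.26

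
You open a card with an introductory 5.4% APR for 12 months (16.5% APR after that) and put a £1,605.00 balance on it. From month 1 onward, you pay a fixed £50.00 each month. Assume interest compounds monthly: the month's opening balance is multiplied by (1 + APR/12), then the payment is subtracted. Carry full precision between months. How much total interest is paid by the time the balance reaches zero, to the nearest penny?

£283.54

Promo months 1–12 at r₀ = 5.4%/12 = 0.0045; months 13+ at r₁ = 16.5%/12 = 0.01375.
After month 12: iterate B ← B·(1+r₀) − £50.00 for 12 months → £1,078.77.
Then at r₁ with £50.00/mo: n₂ = −ln(1 − r₁·B/P)/ln(1+r₁) ≈ 25.77 → 26 more payments.
Total paid = 37·£50.00 + £38.54 = £1,888.54; interest = £1,888.54 − £1,605.00 = £283.54.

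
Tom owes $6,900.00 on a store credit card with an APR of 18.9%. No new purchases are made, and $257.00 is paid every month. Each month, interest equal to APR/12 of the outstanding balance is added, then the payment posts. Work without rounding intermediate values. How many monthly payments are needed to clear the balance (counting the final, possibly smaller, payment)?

Monthly rate r = 18.9%/12 = 1.575% = 0.01575.
Recurrence: B ← B·(1+r) − $257.00.
Month 1: interest $108.67; balance after payment $6,751.68.
Month 2: interest $106.34; balance after payment $6,601.01.
Closed form: n = −ln(1 − rB₀/P)/ln(1+r) = −ln(0.57714)/ln(1.01575) ≈ 35.174, so the balance reaches zero during payment 36.

36 payments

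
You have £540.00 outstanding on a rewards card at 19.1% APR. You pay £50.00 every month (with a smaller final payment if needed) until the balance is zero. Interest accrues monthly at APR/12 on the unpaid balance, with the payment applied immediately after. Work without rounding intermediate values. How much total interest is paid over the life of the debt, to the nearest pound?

£57

Monthly rate r = 19.1%/12 = 1.59167% = 0.0159167.
Payoff takes n = ⌈−ln(1 − rB₀/P)/ln(1+r)⌉ = ⌈11.945⌉ = 12 payments; the last is £47.25.
Total paid = 11·£50.00 + £47.25 = £597.25.
Total interest = total paid − principal = £597.25 − £540.00 = £57.25.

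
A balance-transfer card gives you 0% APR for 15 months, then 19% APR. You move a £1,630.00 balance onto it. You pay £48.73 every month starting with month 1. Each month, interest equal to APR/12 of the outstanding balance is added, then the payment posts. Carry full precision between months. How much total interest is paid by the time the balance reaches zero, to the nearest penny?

£172.62

Promo months 1–15 at r₀ = 0%/12 = 0; months 16+ at r₁ = 19%/12 = 0.0158333.
After month 15 (no interest yet): B = £1,630.00 − 15·£48.73 = £899.05.
Then at r₁ with £48.73/mo: n₂ = −ln(1 − r₁·B/P)/ln(1+r₁) ≈ 21.99 → 22 more payments.
Total paid = 36·£48.73 + £48.34 = £1,802.62; interest = £1,802.62 − £1,630.00 = £172.62.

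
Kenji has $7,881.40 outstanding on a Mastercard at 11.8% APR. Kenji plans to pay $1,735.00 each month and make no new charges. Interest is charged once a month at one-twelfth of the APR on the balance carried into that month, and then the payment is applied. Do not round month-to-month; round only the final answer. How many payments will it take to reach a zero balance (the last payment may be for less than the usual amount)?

5 months

Monthly rate r = 11.8%/12 = 0.983333% = 0.00983333.
Recurrence: B ← B·(1+r) − $1,735.00.
Month 1: interest $77.50; balance after payment $6,223.90.
Month 2: interest $61.20; balance after payment $4,550.10.
Month 3: interest $44.74; balance after payment $2,859.84.
Month 4: interest $28.12; balance after payment $1,152.97.
Month 5: interest $11.34; balance after payment $0.00.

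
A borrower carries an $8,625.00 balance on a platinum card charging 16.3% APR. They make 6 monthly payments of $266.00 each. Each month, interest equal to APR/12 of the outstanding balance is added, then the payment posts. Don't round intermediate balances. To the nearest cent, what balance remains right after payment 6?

Monthly rate r = 16.3%/12 = 1.35833% = 0.0135833.
Each month: B ← B·(1+r) − $266.00.
Month 1: interest $117.16; balance after payment $8,476.16.
Month 2: interest $115.13; balance after payment $8,325.29.
Month 3: interest $113.09; balance after payment $8,172.38.
Month 4: interest $111.01; balance after payment $8,017.38.
Month 5: interest $108.90; balance after payment $7,860.29.
Month 6: interest $106.77; balance after payment $7,701.06.

$7,701.06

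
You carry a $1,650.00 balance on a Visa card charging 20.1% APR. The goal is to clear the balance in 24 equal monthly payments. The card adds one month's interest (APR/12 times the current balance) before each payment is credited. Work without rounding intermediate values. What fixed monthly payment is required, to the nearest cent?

Monthly rate r = 20.1%/12 = 1.675% = 0.01675.
Level-payment amortization: P = B₀·r / (1 − (1+r)^(−n)) = 1650.00·0.01675 / (1 − 1.01675^(−24)).
Denominator 1 − (1+r)^(−24) = 0.32878809.
P = 27.6375 / 0.32878809 ≈ 84.06.

$84.06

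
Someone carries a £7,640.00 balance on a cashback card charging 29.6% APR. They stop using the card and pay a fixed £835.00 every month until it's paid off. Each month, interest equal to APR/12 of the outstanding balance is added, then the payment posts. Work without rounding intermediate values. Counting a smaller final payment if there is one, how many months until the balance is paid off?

11 payments

Monthly rate r = 29.6%/12 = 2.46667% = 0.0246667.
Recurrence: B ← B·(1+r) − £835.00.
Month 1: interest £188.45; balance after payment £6,993.45.
Month 2: interest £172.51; balance after payment £6,330.96.
Closed form: n = −ln(1 − rB₀/P)/ln(1+r) = −ln(0.77431)/ln(1.02467) ≈ 10.497, so the balance reaches zero during payment 11.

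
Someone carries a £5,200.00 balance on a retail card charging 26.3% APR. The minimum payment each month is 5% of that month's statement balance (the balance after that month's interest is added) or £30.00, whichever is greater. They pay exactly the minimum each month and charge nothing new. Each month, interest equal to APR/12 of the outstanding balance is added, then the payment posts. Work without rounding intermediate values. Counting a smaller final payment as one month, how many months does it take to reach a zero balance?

Monthly rate r = 26.3%/12 = 2.19167% = 0.0219167.
While 5% of the post-interest balance exceeds £30.00, each month B ← (B·(1+r))·(1 − 0.05), i.e. B shrinks by the factor (1+r)·0.95 = 0.97082.
This holds for months 1–74. Entering month 75 the balance is £581.16; 5% of the post-interest balance is now below £30.00, so the flat £30.00 minimum applies from here.
From month 75 a fixed £30.00 at rate r clears £581.16 in 26 more payments. Total: 74 + 26 = 100 months.

100 months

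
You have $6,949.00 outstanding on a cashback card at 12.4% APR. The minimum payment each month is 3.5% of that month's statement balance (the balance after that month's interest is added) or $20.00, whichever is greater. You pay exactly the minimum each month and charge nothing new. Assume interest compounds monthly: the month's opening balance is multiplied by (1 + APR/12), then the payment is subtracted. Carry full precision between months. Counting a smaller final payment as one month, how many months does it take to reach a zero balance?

133 months

Monthly rate r = 12.4%/12 = 1.03333% = 0.0103333.
While 3.5% of the post-interest balance exceeds $20.00, each month B ← (B·(1+r))·(1 − 0.035), i.e. B shrinks by the factor (1+r)·0.965 = 0.97497.
This holds for months 1–99. Entering month 100 the balance is $565.11; 3.5% of the post-interest balance is now below $20.00, so the flat $20.00 minimum applies from here.
From month 100 a fixed $20.00 at rate r clears $565.11 in 34 more payments. Total: 99 + 34 = 133 months.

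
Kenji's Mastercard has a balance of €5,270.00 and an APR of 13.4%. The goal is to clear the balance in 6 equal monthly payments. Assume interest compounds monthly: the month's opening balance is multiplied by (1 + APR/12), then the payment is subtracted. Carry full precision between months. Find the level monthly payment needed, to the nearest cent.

Monthly rate r = 13.4%/12 = 1.11667% = 0.0111667.
Level-payment amortization: P = B₀·r / (1 − (1+r)^(−n)) = 5270.00·0.0111667 / (1 − 1.01117^(−6)).
Denominator 1 − (1+r)^(−6) = 0.064457476.
P = 58.8483 / 0.064457476 ≈ 912.98.

€912.98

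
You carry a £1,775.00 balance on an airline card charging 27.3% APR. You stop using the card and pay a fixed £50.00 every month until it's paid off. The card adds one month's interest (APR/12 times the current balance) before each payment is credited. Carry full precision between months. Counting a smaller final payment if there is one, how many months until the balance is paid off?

Monthly rate r = 27.3%/12 = 2.275% = 0.02275.
Recurrence: B ← B·(1+r) − £50.00.
Month 1: interest £40.38; balance after payment £1,765.38.
Month 2: interest £40.16; balance after payment £1,755.54.
Closed form: n = −ln(1 − rB₀/P)/ln(1+r) = −ln(0.19237)/ln(1.02275) ≈ 73.274, so the balance reaches zero during payment 74.

74 payments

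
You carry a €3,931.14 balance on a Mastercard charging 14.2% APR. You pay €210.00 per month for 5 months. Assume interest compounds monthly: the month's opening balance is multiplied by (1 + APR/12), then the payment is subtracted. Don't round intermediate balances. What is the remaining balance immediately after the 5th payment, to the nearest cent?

€3,094.16

Monthly rate r = 14.2%/12 = 1.18333% = 0.0118333.
Each month: B ← B·(1+r) − €210.00.
Month 1: interest €46.52; balance after payment €3,767.66.
Month 2: interest €44.58; balance after payment €3,602.24.
Month 3: interest €42.63; balance after payment €3,434.87.
Month 4: interest €40.65; balance after payment €3,265.51.
Month 5: interest €38.64; balance after payment €3,094.16.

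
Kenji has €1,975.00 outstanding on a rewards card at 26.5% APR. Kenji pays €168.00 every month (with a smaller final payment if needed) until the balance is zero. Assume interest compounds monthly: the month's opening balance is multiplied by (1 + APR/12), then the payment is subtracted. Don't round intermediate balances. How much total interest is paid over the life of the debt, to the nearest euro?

€337

Monthly rate r = 26.5%/12 = 2.20833% = 0.0220833.
Payoff takes n = ⌈−ln(1 − rB₀/P)/ln(1+r)⌉ = ⌈13.761⌉ = 14 payments; the last is €128.16.
Total paid = 13·€168.00 + €128.16 = €2,312.16.
Total interest = total paid − principal = €2,312.16 − €1,975.00 = €337.16.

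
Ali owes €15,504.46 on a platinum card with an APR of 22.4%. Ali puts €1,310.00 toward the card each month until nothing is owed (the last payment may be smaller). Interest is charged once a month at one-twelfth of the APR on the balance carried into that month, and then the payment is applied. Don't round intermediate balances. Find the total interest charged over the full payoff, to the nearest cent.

€2,181.86

Monthly rate r = 22.4%/12 = 1.86667% = 0.0186667.
Payoff takes n = ⌈−ln(1 − rB₀/P)/ln(1+r)⌉ = ⌈13.499⌉ = 14 payments; the last is €656.32.
Total paid = 13·€1,310.00 + €656.32 = €17,686.32.
Total interest = total paid − principal = €17,686.32 − €15,504.46 = €2,181.86.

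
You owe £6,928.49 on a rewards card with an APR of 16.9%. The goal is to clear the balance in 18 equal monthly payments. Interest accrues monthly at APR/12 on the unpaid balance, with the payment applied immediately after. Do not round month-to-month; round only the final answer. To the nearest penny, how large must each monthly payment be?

Monthly rate r = 16.9%/12 = 1.40833% = 0.0140833.
Level-payment amortization: P = B₀·r / (1 − (1+r)^(−n)) = 6928.49·0.0140833 / (1 − 1.01408^(−18)).
Denominator 1 − (1+r)^(−18) = 0.222546561.
P = 97.5762 / 0.222546561 ≈ 438.45.

£438.45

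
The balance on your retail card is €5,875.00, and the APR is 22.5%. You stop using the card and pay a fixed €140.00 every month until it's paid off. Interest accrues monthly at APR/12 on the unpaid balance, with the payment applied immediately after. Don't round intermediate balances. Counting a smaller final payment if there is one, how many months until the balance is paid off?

84 payments

Monthly rate r = 22.5%/12 = 1.875% = 0.01875.
Recurrence: B ← B·(1+r) − €140.00.
Month 1: interest €110.16; balance after payment €5,845.16.
Month 2: interest €109.60; balance after payment €5,814.75.
Closed form: n = −ln(1 − rB₀/P)/ln(1+r) = −ln(0.21317)/ln(1.01875) ≈ 83.206, so the balance reaches zero during payment 84.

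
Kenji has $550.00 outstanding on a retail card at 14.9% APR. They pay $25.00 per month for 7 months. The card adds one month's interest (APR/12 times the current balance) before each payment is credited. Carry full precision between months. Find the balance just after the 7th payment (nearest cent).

Monthly rate r = 14.9%/12 = 1.24167% = 0.0124167.
Each month: B ← B·(1+r) − $25.00.
Month 1: interest $6.83; balance after payment $531.83.
Month 2: interest $6.60; balance after payment $513.43.
Month 3: interest $6.38; balance after payment $494.81.
Month 4: interest $6.14; balance after payment $475.95.
Month 5: interest $5.91; balance after payment $456.86.
Month 6: interest $5.67; balance after payment $437.53.
Month 7: interest $5.43; balance after payment $417.97.

$417.97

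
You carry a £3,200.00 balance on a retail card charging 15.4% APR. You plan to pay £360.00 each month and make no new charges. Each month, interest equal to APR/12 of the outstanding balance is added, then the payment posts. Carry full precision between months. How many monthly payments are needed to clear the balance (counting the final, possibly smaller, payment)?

10 months

Monthly rate r = 15.4%/12 = 1.28333% = 0.0128333.
Recurrence: B ← B·(1+r) − £360.00.
Month 1: interest £41.07; balance after payment £2,881.07.
Month 2: interest £36.97; balance after payment £2,558.04.
Closed form: n = −ln(1 − rB₀/P)/ln(1+r) = −ln(0.88593)/ln(1.01283) ≈ 9.499, so the balance reaches zero during payment 10.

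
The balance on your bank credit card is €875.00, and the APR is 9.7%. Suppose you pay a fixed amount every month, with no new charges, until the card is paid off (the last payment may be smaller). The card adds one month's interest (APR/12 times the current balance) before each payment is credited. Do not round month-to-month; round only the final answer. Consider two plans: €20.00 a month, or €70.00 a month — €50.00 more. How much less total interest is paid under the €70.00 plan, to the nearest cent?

Monthly rate r = 9.7%/12 = 0.808333% = 0.00808333.
At €20.00/mo: n = ⌈−ln(1 − rB₀/P)/ln(1+r)⌉ = 55 payments (last €4.14); total interest = total paid − €875.00 = €209.14.
At €70.00/mo: 14 payments (last €16.20); total interest €51.20.
Interest saved = €209.14 − €51.20 = €157.94.

€157.94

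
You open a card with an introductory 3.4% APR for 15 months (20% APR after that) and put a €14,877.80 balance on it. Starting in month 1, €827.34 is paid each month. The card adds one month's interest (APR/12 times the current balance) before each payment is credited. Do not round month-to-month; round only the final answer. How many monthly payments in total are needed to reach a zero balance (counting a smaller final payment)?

Promo months 1–15 at r₀ = 3.4%/12 = 0.00283333; months 16+ at r₁ = 20%/12 = 0.0166667.
After month 15: iterate B ← B·(1+r₀) − €827.34 for 15 months → €2,863.52.
Then at r₁ with €827.34/mo: n₂ = −ln(1 − r₁·B/P)/ln(1+r₁) ≈ 3.59 → 4 more payments.

19 months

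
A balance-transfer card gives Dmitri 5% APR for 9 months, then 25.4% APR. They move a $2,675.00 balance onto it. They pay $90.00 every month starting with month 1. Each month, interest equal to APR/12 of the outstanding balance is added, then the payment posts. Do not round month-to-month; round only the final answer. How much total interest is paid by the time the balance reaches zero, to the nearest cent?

$778.11

Promo months 1–9 at r₀ = 5%/12 = 0.00416667; months 10+ at r₁ = 25.4%/12 = 0.0211667.
After month 9: iterate B ← B·(1+r₀) − $90.00 for 9 months → $1,953.37.
Then at r₁ with $90.00/mo: n₂ = −ln(1 − r₁·B/P)/ln(1+r₁) ≈ 29.37 → 30 more payments.
Total paid = 38·$90.00 + $33.11 = $3,453.11; interest = $3,453.11 − $2,675.00 = $778.11.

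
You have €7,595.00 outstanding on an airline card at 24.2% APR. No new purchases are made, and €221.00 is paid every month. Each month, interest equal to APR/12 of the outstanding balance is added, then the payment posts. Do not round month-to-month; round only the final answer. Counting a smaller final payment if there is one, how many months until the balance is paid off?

Monthly rate r = 24.2%/12 = 2.01667% = 0.0201667.
Recurrence: B ← B·(1+r) − €221.00.
Month 1: interest €153.17; balance after payment €7,527.17.
Month 2: interest €151.80; balance after payment €7,457.96.
Closed form: n = −ln(1 − rB₀/P)/ln(1+r) = −ln(0.30694)/ln(1.02017) ≈ 59.155, so the balance reaches zero during payment 60.

60 months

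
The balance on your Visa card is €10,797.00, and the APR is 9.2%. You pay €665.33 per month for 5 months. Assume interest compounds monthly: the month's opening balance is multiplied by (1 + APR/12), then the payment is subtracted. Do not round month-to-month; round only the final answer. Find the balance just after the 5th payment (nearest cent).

€7,839.23

Monthly rate r = 9.2%/12 = 0.766667% = 0.00766667.
Each month: B ← B·(1+r) − €665.33.
Month 1: interest €82.78; balance after payment €10,214.45.
Month 2: interest €78.31; balance after payment €9,627.43.
Month 3: interest €73.81; balance after payment €9,035.91.
Month 4: interest €69.28; balance after payment €8,439.85.
Month 5: interest €64.71; balance after payment €7,839.23.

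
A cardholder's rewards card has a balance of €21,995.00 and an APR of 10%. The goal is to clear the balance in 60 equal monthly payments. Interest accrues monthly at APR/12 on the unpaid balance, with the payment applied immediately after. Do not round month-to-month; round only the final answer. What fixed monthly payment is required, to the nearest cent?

Monthly rate r = 10%/12 = 0.833333% = 0.00833333.
Level-payment amortization: P = B₀·r / (1 − (1+r)^(−n)) = 21995.00·0.00833333 / (1 − 1.00833^(−60)).
Denominator 1 − (1+r)^(−60) = 0.392211409.
P = 183.292 / 0.392211409 ≈ 467.33.

€467.33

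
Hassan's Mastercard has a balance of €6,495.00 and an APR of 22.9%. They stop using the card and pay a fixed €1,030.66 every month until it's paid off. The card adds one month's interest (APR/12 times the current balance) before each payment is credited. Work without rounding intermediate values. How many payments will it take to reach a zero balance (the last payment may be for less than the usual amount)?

Monthly rate r = 22.9%/12 = 1.90833% = 0.0190833.
Recurrence: B ← B·(1+r) − €1,030.66.
Month 1: interest €123.95; balance after payment €5,588.29.
Month 2: interest €106.64; balance after payment €4,664.27.
Closed form: n = −ln(1 − rB₀/P)/ln(1+r) = −ln(0.87974)/ln(1.01908) ≈ 6.778, so the balance reaches zero during payment 7.

7 months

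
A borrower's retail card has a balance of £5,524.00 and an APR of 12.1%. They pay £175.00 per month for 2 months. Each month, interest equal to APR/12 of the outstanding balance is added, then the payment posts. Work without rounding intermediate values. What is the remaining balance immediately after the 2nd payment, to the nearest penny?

Monthly rate r = 12.1%/12 = 1.00833% = 0.0100833.
Each month: B ← B·(1+r) − £175.00.
Month 1: interest £55.70; balance after payment £5,404.70.
Month 2: interest £54.50; balance after payment £5,284.20.

£5,284.20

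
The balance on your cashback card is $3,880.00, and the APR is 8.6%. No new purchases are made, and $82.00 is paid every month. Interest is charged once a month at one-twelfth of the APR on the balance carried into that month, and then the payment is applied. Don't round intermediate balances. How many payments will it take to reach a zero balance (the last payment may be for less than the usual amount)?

58 months

Monthly rate r = 8.6%/12 = 0.716667% = 0.00716667.
Recurrence: B ← B·(1+r) − $82.00.
Month 1: interest $27.81; balance after payment $3,825.81.
Month 2: interest $27.42; balance after payment $3,771.22.
Closed form: n = −ln(1 − rB₀/P)/ln(1+r) = −ln(0.66089)/ln(1.00717) ≈ 57.997, so the balance reaches zero during payment 58.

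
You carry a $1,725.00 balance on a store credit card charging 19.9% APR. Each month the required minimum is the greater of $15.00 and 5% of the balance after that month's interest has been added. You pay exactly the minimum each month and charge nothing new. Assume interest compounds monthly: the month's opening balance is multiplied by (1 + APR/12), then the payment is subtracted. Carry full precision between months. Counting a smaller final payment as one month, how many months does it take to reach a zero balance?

Monthly rate r = 19.9%/12 = 1.65833% = 0.0165833.
While 5% of the post-interest balance exceeds $15.00, each month B ← (B·(1+r))·(1 − 0.05), i.e. B shrinks by the factor (1+r)·0.95 = 0.96575.
This holds for months 1–51. Entering month 52 the balance is $291.73; 5% of the post-interest balance is now below $15.00, so the flat $15.00 minimum applies from here.
From month 52 a fixed $15.00 at rate r clears $291.73 in 24 more payments. Total: 51 + 24 = 75 months.

75 months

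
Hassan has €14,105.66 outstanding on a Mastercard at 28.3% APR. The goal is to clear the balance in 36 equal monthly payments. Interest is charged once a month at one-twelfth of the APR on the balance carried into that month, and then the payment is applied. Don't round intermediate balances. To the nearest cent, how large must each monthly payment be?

Monthly rate r = 28.3%/12 = 2.35833% = 0.0235833.
Level-payment amortization: P = B₀·r / (1 − (1+r)^(−n)) = 14105.66·0.0235833 / (1 − 1.02358^(−36)).
Denominator 1 − (1+r)^(−36) = 0.567919575.
P = 332.658 / 0.567919575 ≈ 585.75.

€585.75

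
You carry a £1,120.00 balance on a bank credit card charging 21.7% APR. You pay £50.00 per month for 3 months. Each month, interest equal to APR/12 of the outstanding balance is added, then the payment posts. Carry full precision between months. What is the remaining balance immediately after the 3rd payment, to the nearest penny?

£1,029.14

Monthly rate r = 21.7%/12 = 1.80833% = 0.0180833.
Each month: B ← B·(1+r) − £50.00.
Month 1: interest £20.25; balance after payment £1,090.25.
Month 2: interest £19.72; balance after payment £1,059.97.
Month 3: interest £19.17; balance after payment £1,029.14.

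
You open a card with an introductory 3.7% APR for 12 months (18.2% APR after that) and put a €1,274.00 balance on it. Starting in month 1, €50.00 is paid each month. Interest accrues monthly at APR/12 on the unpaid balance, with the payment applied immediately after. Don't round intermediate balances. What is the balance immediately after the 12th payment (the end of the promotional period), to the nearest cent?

Promo months 1–12 at r₀ = 3.7%/12 = 0.00308333; months 13+ at r₁ = 18.2%/12 = 0.0151667.
After month 12: iterate B ← B·(1+r₀) − €50.00 for 12 months → €711.67.

€711.67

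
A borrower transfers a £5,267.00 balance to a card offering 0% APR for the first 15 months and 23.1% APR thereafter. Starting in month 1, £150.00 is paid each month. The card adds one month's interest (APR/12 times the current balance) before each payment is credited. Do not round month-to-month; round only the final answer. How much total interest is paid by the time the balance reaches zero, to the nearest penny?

Promo months 1–15 at r₀ = 0%/12 = 0; months 16+ at r₁ = 23.1%/12 = 0.01925.
After month 15 (no interest yet): B = £5,267.00 − 15·£150.00 = £3,017.00.
Then at r₁ with £150.00/mo: n₂ = −ln(1 − r₁·B/P)/ln(1+r₁) ≈ 25.68 → 26 more payments.
Total paid = 40·£150.00 + £102.66 = £6,102.66; interest = £6,102.66 − £5,267.00 = £835.66.

£835.66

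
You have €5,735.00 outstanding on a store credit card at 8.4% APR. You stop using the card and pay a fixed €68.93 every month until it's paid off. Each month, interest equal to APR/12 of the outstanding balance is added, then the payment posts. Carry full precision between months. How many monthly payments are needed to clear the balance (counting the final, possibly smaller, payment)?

126 months

Monthly rate r = 8.4%/12 = 0.7% = 0.007.
Recurrence: B ← B·(1+r) − €68.93.
Month 1: interest €40.15; balance after payment €5,706.22.
Month 2: interest €39.94; balance after payment €5,677.23.
Closed form: n = −ln(1 − rB₀/P)/ln(1+r) = −ln(0.4176)/ln(1.007) ≈ 125.184, so the balance reaches zero during payment 126.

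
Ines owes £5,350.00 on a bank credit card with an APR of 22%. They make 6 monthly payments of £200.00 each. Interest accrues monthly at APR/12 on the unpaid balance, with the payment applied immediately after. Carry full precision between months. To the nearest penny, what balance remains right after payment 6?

Monthly rate r = 22%/12 = 1.83333% = 0.0183333.
Each month: B ← B·(1+r) − £200.00.
Month 1: interest £98.08; balance after payment £5,248.08.
Month 2: interest £96.21; balance after payment £5,144.30.
Month 3: interest £94.31; balance after payment £5,038.61.
Month 4: interest £92.37; balance after payment £4,930.98.
Month 5: interest £90.40; balance after payment £4,821.39.
Month 6: interest £88.39; balance after payment £4,709.78.

£4,709.78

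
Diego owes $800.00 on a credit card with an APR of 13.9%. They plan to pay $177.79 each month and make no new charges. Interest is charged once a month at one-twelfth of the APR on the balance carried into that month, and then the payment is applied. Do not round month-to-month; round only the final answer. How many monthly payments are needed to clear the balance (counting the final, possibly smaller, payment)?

Monthly rate r = 13.9%/12 = 1.15833% = 0.0115833.
Recurrence: B ← B·(1+r) − $177.79.
Month 1: interest $9.27; balance after payment $631.48.
Month 2: interest $7.31; balance after payment $461.00.
Month 3: interest $5.34; balance after payment $288.55.
Month 4: interest $3.34; balance after payment $114.10.
Month 5: interest $1.32; balance after payment $0.00.

5 months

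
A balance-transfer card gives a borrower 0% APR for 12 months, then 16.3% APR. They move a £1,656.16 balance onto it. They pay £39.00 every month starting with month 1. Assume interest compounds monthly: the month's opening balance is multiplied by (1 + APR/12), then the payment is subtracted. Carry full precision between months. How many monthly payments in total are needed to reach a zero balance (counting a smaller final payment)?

52 payments

Promo months 1–12 at r₀ = 0%/12 = 0; months 13+ at r₁ = 16.3%/12 = 0.0135833.
After month 12 (no interest yet): B = £1,656.16 − 12·£39.00 = £1,188.16.
Then at r₁ with £39.00/mo: n₂ = −ln(1 − r₁·B/P)/ln(1+r₁) ≈ 39.59 → 40 more payments.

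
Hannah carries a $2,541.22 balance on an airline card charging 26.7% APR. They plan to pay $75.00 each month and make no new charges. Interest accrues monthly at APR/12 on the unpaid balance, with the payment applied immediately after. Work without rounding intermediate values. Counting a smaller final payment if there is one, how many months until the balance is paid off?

Monthly rate r = 26.7%/12 = 2.225% = 0.02225.
Recurrence: B ← B·(1+r) − $75.00.
Month 1: interest $56.54; balance after payment $2,522.76.
Month 2: interest $56.13; balance after payment $2,503.89.
Closed form: n = −ln(1 − rB₀/P)/ln(1+r) = −ln(0.2461)/ln(1.02225) ≈ 63.710, so the balance reaches zero during payment 64.

64 months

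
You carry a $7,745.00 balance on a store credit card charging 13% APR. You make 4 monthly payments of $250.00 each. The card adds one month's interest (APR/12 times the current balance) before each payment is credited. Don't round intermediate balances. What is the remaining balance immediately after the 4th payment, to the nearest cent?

$7,069.74

Monthly rate r = 13%/12 = 1.08333% = 0.0108333.
Each month: B ← B·(1+r) − $250.00.
Month 1: interest $83.90; balance after payment $7,578.90.
Month 2: interest $82.10; balance after payment $7,411.01.
Month 3: interest $80.29; balance after payment $7,241.29.
Month 4: interest $78.45; balance after payment $7,069.74.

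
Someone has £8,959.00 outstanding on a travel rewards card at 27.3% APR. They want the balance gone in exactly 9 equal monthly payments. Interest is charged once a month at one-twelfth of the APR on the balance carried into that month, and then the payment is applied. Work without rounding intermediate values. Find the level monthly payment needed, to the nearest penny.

£1,112.07

Monthly rate r = 27.3%/12 = 2.275% = 0.02275.
Level-payment amortization: P = B₀·r / (1 − (1+r)^(−n)) = 8959.00·0.02275 / (1 − 1.02275^(−9)).
Denominator 1 − (1+r)^(−9) = 0.183277338.
P = 203.817 / 0.183277338 ≈ 1112.07.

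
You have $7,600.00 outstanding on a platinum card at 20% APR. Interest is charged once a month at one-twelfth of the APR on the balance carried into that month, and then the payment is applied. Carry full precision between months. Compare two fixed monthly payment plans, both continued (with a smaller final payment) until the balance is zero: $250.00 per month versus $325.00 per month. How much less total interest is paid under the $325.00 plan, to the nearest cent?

$976.12

Monthly rate r = 20%/12 = 1.66667% = 0.0166667.
At $250.00/mo: n = ⌈−ln(1 − rB₀/P)/ln(1+r)⌉ = 43 payments (last $187.02); total interest = total paid − $7,600.00 = $3,087.02.
At $325.00/mo: 30 payments (last $285.90); total interest $2,110.90.
Interest saved = $3,087.02 − $2,110.90 = $976.12.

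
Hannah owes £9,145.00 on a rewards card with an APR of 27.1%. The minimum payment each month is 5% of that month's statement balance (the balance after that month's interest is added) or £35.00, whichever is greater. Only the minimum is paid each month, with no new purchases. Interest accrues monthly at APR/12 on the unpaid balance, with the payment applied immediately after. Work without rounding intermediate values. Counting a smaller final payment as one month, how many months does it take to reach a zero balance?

116 months

Monthly rate r = 27.1%/12 = 2.25833% = 0.0225833.
While 5% of the post-interest balance exceeds £35.00, each month B ← (B·(1+r))·(1 − 0.05), i.e. B shrinks by the factor (1+r)·0.95 = 0.97145.
This holds for months 1–90. Entering month 91 the balance is £674.83; 5% of the post-interest balance is now below £35.00, so the flat £35.00 minimum applies from here.
From month 91 a fixed £35.00 at rate r clears £674.83 in 26 more payments. Total: 90 + 26 = 116 months.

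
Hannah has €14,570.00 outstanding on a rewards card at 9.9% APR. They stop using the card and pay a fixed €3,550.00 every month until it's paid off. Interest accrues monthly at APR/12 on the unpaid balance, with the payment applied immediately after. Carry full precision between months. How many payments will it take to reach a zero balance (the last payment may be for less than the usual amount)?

5 months

Monthly rate r = 9.9%/12 = 0.825% = 0.00825.
Recurrence: B ← B·(1+r) − €3,550.00.
Month 1: interest €120.20; balance after payment €11,140.20.
Month 2: interest €91.91; balance after payment €7,682.11.
Month 3: interest €63.38; balance after payment €4,195.49.
Month 4: interest €34.61; balance after payment €680.10.
Month 5: interest €5.61; balance after payment €0.00.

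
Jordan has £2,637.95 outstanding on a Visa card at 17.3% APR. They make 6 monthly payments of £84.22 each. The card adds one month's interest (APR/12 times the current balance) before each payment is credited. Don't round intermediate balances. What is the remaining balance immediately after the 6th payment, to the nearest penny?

£2,350.63

Monthly rate r = 17.3%/12 = 1.44167% = 0.0144167.
Each month: B ← B·(1+r) − £84.22.
Month 1: interest £38.03; balance after payment £2,591.76.
Month 2: interest £37.36; balance after payment £2,544.90.
Month 3: interest £36.69; balance after payment £2,497.37.
Month 4: interest £36.00; balance after payment £2,449.16.
Month 5: interest £35.31; balance after payment £2,400.25.
Month 6: interest £34.60; balance after payment £2,350.63.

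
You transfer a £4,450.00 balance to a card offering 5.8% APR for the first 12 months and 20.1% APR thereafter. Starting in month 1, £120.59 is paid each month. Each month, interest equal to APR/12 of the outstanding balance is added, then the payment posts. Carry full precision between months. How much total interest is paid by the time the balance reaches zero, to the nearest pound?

Promo months 1–12 at r₀ = 5.8%/12 = 0.00483333; months 13+ at r₁ = 20.1%/12 = 0.01675.
After month 12: iterate B ← B·(1+r₀) − £120.59 for 12 months → £3,228.90.
Then at r₁ with £120.59/mo: n₂ = −ln(1 − r₁·B/P)/ln(1+r₁) ≈ 35.83 → 36 more payments.
Total paid = 47·£120.59 + £99.68 = £5,767.41; interest = £5,767.41 − £4,450.00 = £1,317.41.

£1,317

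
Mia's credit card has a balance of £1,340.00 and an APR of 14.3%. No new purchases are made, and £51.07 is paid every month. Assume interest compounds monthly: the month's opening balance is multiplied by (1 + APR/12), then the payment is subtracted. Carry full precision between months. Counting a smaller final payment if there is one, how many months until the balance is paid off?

Monthly rate r = 14.3%/12 = 1.19167% = 0.0119167.
Recurrence: B ← B·(1+r) − £51.07.
Month 1: interest £15.97; balance after payment £1,304.90.
Month 2: interest £15.55; balance after payment £1,269.38.
Closed form: n = −ln(1 − rB₀/P)/ln(1+r) = −ln(0.68732)/ln(1.01192) ≈ 31.651, so the balance reaches zero during payment 32.

32 payments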